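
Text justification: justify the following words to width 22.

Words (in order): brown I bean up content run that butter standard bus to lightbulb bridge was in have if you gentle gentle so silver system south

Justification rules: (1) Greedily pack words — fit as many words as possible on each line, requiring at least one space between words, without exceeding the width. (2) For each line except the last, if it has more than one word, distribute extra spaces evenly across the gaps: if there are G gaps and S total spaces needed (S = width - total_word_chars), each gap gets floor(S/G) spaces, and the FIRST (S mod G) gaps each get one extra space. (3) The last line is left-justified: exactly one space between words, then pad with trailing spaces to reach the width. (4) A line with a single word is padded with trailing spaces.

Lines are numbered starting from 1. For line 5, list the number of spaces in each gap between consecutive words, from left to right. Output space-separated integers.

Answer: 2 1 1 1

Derivation:
Line 1: ['brown', 'I', 'bean', 'up'] (min_width=15, slack=7)
Line 2: ['content', 'run', 'that'] (min_width=16, slack=6)
Line 3: ['butter', 'standard', 'bus', 'to'] (min_width=22, slack=0)
Line 4: ['lightbulb', 'bridge', 'was'] (min_width=20, slack=2)
Line 5: ['in', 'have', 'if', 'you', 'gentle'] (min_width=21, slack=1)
Line 6: ['gentle', 'so', 'silver'] (min_width=16, slack=6)
Line 7: ['system', 'south'] (min_width=12, slack=10)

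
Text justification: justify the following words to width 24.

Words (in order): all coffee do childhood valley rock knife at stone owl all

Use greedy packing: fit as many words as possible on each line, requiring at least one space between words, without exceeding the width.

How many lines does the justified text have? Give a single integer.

Answer: 3

Derivation:
Line 1: ['all', 'coffee', 'do', 'childhood'] (min_width=23, slack=1)
Line 2: ['valley', 'rock', 'knife', 'at'] (min_width=20, slack=4)
Line 3: ['stone', 'owl', 'all'] (min_width=13, slack=11)
Total lines: 3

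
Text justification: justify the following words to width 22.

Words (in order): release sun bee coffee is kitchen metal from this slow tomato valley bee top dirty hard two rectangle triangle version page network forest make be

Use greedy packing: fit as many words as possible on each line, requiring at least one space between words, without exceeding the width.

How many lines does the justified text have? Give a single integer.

Answer: 7

Derivation:
Line 1: ['release', 'sun', 'bee', 'coffee'] (min_width=22, slack=0)
Line 2: ['is', 'kitchen', 'metal', 'from'] (min_width=21, slack=1)
Line 3: ['this', 'slow', 'tomato'] (min_width=16, slack=6)
Line 4: ['valley', 'bee', 'top', 'dirty'] (min_width=20, slack=2)
Line 5: ['hard', 'two', 'rectangle'] (min_width=18, slack=4)
Line 6: ['triangle', 'version', 'page'] (min_width=21, slack=1)
Line 7: ['network', 'forest', 'make', 'be'] (min_width=22, slack=0)
Total lines: 7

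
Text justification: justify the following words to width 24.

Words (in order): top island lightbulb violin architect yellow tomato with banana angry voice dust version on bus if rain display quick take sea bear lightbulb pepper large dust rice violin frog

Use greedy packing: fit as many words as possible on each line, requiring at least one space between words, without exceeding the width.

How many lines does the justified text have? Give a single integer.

Line 1: ['top', 'island', 'lightbulb'] (min_width=20, slack=4)
Line 2: ['violin', 'architect', 'yellow'] (min_width=23, slack=1)
Line 3: ['tomato', 'with', 'banana', 'angry'] (min_width=24, slack=0)
Line 4: ['voice', 'dust', 'version', 'on'] (min_width=21, slack=3)
Line 5: ['bus', 'if', 'rain', 'display'] (min_width=19, slack=5)
Line 6: ['quick', 'take', 'sea', 'bear'] (min_width=19, slack=5)
Line 7: ['lightbulb', 'pepper', 'large'] (min_width=22, slack=2)
Line 8: ['dust', 'rice', 'violin', 'frog'] (min_width=21, slack=3)
Total lines: 8

Answer: 8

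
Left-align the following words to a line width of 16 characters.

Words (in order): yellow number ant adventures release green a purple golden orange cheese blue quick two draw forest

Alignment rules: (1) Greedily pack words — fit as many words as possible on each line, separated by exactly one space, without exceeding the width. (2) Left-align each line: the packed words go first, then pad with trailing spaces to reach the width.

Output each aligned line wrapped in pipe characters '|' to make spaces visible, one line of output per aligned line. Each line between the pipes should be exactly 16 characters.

Answer: |yellow number   |
|ant adventures  |
|release green a |
|purple golden   |
|orange cheese   |
|blue quick two  |
|draw forest     |

Derivation:
Line 1: ['yellow', 'number'] (min_width=13, slack=3)
Line 2: ['ant', 'adventures'] (min_width=14, slack=2)
Line 3: ['release', 'green', 'a'] (min_width=15, slack=1)
Line 4: ['purple', 'golden'] (min_width=13, slack=3)
Line 5: ['orange', 'cheese'] (min_width=13, slack=3)
Line 6: ['blue', 'quick', 'two'] (min_width=14, slack=2)
Line 7: ['draw', 'forest'] (min_width=11, slack=5)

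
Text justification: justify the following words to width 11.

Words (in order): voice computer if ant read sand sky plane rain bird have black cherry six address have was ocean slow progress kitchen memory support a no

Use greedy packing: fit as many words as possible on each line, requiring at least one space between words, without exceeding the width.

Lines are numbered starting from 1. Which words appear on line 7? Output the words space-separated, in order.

Line 1: ['voice'] (min_width=5, slack=6)
Line 2: ['computer', 'if'] (min_width=11, slack=0)
Line 3: ['ant', 'read'] (min_width=8, slack=3)
Line 4: ['sand', 'sky'] (min_width=8, slack=3)
Line 5: ['plane', 'rain'] (min_width=10, slack=1)
Line 6: ['bird', 'have'] (min_width=9, slack=2)
Line 7: ['black'] (min_width=5, slack=6)
Line 8: ['cherry', 'six'] (min_width=10, slack=1)
Line 9: ['address'] (min_width=7, slack=4)
Line 10: ['have', 'was'] (min_width=8, slack=3)
Line 11: ['ocean', 'slow'] (min_width=10, slack=1)
Line 12: ['progress'] (min_width=8, slack=3)
Line 13: ['kitchen'] (min_width=7, slack=4)
Line 14: ['memory'] (min_width=6, slack=5)
Line 15: ['support', 'a'] (min_width=9, slack=2)
Line 16: ['no'] (min_width=2, slack=9)

Answer: black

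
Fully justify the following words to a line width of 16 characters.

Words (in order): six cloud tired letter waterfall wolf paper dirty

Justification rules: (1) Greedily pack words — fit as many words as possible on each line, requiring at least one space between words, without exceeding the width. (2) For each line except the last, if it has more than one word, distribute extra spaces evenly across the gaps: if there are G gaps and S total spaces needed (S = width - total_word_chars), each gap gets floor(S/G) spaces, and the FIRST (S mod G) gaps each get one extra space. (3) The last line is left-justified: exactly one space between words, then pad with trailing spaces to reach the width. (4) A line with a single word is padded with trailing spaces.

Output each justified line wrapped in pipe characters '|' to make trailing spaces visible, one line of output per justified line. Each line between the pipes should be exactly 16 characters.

Line 1: ['six', 'cloud', 'tired'] (min_width=15, slack=1)
Line 2: ['letter', 'waterfall'] (min_width=16, slack=0)
Line 3: ['wolf', 'paper', 'dirty'] (min_width=16, slack=0)

Answer: |six  cloud tired|
|letter waterfall|
|wolf paper dirty|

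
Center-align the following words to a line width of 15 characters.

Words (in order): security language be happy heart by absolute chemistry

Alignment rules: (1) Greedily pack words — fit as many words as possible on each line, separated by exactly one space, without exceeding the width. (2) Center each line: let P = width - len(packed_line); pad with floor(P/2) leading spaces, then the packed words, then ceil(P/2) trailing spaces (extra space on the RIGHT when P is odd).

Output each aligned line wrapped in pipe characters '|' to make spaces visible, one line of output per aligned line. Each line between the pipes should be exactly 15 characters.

Line 1: ['security'] (min_width=8, slack=7)
Line 2: ['language', 'be'] (min_width=11, slack=4)
Line 3: ['happy', 'heart', 'by'] (min_width=14, slack=1)
Line 4: ['absolute'] (min_width=8, slack=7)
Line 5: ['chemistry'] (min_width=9, slack=6)

Answer: |   security    |
|  language be  |
|happy heart by |
|   absolute    |
|   chemistry   |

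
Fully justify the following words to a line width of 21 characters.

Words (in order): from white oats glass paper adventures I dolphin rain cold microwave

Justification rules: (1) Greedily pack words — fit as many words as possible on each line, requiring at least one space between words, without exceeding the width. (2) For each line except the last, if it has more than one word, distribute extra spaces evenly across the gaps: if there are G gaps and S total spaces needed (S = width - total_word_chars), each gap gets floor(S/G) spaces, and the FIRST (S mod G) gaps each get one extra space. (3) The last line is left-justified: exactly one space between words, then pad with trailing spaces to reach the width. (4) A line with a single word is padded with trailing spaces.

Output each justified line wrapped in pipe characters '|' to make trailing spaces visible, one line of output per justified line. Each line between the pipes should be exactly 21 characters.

Answer: |from white oats glass|
|paper   adventures  I|
|dolphin   rain   cold|
|microwave            |

Derivation:
Line 1: ['from', 'white', 'oats', 'glass'] (min_width=21, slack=0)
Line 2: ['paper', 'adventures', 'I'] (min_width=18, slack=3)
Line 3: ['dolphin', 'rain', 'cold'] (min_width=17, slack=4)
Line 4: ['microwave'] (min_width=9, slack=12)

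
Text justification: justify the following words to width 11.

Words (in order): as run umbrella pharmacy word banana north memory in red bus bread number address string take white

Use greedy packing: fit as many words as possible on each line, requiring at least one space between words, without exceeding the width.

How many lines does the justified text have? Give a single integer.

Line 1: ['as', 'run'] (min_width=6, slack=5)
Line 2: ['umbrella'] (min_width=8, slack=3)
Line 3: ['pharmacy'] (min_width=8, slack=3)
Line 4: ['word', 'banana'] (min_width=11, slack=0)
Line 5: ['north'] (min_width=5, slack=6)
Line 6: ['memory', 'in'] (min_width=9, slack=2)
Line 7: ['red', 'bus'] (min_width=7, slack=4)
Line 8: ['bread'] (min_width=5, slack=6)
Line 9: ['number'] (min_width=6, slack=5)
Line 10: ['address'] (min_width=7, slack=4)
Line 11: ['string', 'take'] (min_width=11, slack=0)
Line 12: ['white'] (min_width=5, slack=6)
Total lines: 12

Answer: 12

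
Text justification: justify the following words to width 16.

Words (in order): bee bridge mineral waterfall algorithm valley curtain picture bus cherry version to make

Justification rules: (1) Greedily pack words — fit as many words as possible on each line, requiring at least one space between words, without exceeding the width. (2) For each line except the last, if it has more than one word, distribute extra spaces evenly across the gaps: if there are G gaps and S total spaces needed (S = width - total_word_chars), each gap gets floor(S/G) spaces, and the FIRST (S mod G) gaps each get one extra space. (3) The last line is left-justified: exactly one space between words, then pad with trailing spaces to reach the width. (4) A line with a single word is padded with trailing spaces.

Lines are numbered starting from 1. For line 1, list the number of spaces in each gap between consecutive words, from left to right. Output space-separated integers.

Answer: 7

Derivation:
Line 1: ['bee', 'bridge'] (min_width=10, slack=6)
Line 2: ['mineral'] (min_width=7, slack=9)
Line 3: ['waterfall'] (min_width=9, slack=7)
Line 4: ['algorithm', 'valley'] (min_width=16, slack=0)
Line 5: ['curtain', 'picture'] (min_width=15, slack=1)
Line 6: ['bus', 'cherry'] (min_width=10, slack=6)
Line 7: ['version', 'to', 'make'] (min_width=15, slack=1)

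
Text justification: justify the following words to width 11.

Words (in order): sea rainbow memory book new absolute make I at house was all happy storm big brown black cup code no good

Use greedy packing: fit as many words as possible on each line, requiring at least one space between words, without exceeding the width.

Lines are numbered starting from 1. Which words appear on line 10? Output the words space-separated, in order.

Answer: cup code no

Derivation:
Line 1: ['sea', 'rainbow'] (min_width=11, slack=0)
Line 2: ['memory', 'book'] (min_width=11, slack=0)
Line 3: ['new'] (min_width=3, slack=8)
Line 4: ['absolute'] (min_width=8, slack=3)
Line 5: ['make', 'I', 'at'] (min_width=9, slack=2)
Line 6: ['house', 'was'] (min_width=9, slack=2)
Line 7: ['all', 'happy'] (min_width=9, slack=2)
Line 8: ['storm', 'big'] (min_width=9, slack=2)
Line 9: ['brown', 'black'] (min_width=11, slack=0)
Line 10: ['cup', 'code', 'no'] (min_width=11, slack=0)
Line 11: ['good'] (min_width=4, slack=7)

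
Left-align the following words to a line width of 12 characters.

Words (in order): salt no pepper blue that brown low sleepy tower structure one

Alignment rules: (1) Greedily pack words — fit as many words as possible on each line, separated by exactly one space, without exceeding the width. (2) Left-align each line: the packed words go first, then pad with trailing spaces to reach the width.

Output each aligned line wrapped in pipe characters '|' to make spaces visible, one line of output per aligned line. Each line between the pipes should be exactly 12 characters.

Answer: |salt no     |
|pepper blue |
|that brown  |
|low sleepy  |
|tower       |
|structure   |
|one         |

Derivation:
Line 1: ['salt', 'no'] (min_width=7, slack=5)
Line 2: ['pepper', 'blue'] (min_width=11, slack=1)
Line 3: ['that', 'brown'] (min_width=10, slack=2)
Line 4: ['low', 'sleepy'] (min_width=10, slack=2)
Line 5: ['tower'] (min_width=5, slack=7)
Line 6: ['structure'] (min_width=9, slack=3)
Line 7: ['one'] (min_width=3, slack=9)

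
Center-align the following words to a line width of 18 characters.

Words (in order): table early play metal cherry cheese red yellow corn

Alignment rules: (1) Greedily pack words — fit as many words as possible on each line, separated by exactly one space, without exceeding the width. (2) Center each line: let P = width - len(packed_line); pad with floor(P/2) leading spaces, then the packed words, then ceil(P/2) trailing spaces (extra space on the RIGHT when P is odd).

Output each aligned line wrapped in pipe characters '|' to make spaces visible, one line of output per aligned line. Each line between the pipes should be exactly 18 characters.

Answer: | table early play |
|   metal cherry   |
|cheese red yellow |
|       corn       |

Derivation:
Line 1: ['table', 'early', 'play'] (min_width=16, slack=2)
Line 2: ['metal', 'cherry'] (min_width=12, slack=6)
Line 3: ['cheese', 'red', 'yellow'] (min_width=17, slack=1)
Line 4: ['corn'] (min_width=4, slack=14)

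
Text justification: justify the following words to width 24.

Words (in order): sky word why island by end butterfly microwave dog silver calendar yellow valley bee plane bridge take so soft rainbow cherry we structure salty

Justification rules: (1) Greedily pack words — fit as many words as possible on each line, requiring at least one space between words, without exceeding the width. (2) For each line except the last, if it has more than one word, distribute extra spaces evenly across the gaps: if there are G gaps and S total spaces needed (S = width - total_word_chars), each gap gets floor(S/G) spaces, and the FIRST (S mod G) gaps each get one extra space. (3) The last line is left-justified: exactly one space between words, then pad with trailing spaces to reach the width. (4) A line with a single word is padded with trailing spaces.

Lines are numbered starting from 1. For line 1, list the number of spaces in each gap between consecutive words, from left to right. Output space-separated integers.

Answer: 2 2 1 1

Derivation:
Line 1: ['sky', 'word', 'why', 'island', 'by'] (min_width=22, slack=2)
Line 2: ['end', 'butterfly', 'microwave'] (min_width=23, slack=1)
Line 3: ['dog', 'silver', 'calendar'] (min_width=19, slack=5)
Line 4: ['yellow', 'valley', 'bee', 'plane'] (min_width=23, slack=1)
Line 5: ['bridge', 'take', 'so', 'soft'] (min_width=19, slack=5)
Line 6: ['rainbow', 'cherry', 'we'] (min_width=17, slack=7)
Line 7: ['structure', 'salty'] (min_width=15, slack=9)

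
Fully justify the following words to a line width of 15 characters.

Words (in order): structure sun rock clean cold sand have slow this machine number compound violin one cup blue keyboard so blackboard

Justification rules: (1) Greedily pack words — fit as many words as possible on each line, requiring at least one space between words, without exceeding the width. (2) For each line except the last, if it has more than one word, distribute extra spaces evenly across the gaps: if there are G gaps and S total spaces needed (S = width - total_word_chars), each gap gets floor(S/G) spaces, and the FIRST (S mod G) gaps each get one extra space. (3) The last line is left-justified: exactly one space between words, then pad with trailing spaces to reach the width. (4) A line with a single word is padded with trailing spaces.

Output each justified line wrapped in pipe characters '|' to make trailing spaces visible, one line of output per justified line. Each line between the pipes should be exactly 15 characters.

Line 1: ['structure', 'sun'] (min_width=13, slack=2)
Line 2: ['rock', 'clean', 'cold'] (min_width=15, slack=0)
Line 3: ['sand', 'have', 'slow'] (min_width=14, slack=1)
Line 4: ['this', 'machine'] (min_width=12, slack=3)
Line 5: ['number', 'compound'] (min_width=15, slack=0)
Line 6: ['violin', 'one', 'cup'] (min_width=14, slack=1)
Line 7: ['blue', 'keyboard'] (min_width=13, slack=2)
Line 8: ['so', 'blackboard'] (min_width=13, slack=2)

Answer: |structure   sun|
|rock clean cold|
|sand  have slow|
|this    machine|
|number compound|
|violin  one cup|
|blue   keyboard|
|so blackboard  |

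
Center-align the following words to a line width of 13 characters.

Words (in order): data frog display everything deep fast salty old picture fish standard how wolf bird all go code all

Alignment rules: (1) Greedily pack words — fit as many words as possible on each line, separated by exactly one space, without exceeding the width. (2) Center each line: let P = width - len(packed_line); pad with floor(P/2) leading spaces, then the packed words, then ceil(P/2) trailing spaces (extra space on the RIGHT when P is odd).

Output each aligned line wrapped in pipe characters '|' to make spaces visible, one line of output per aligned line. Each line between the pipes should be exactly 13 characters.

Answer: |  data frog  |
|   display   |
| everything  |
|  deep fast  |
|  salty old  |
|picture fish |
|standard how |
|wolf bird all|
| go code all |

Derivation:
Line 1: ['data', 'frog'] (min_width=9, slack=4)
Line 2: ['display'] (min_width=7, slack=6)
Line 3: ['everything'] (min_width=10, slack=3)
Line 4: ['deep', 'fast'] (min_width=9, slack=4)
Line 5: ['salty', 'old'] (min_width=9, slack=4)
Line 6: ['picture', 'fish'] (min_width=12, slack=1)
Line 7: ['standard', 'how'] (min_width=12, slack=1)
Line 8: ['wolf', 'bird', 'all'] (min_width=13, slack=0)
Line 9: ['go', 'code', 'all'] (min_width=11, slack=2)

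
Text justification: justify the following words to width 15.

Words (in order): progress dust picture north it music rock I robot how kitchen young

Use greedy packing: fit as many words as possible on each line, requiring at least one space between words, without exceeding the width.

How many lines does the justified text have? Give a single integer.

Line 1: ['progress', 'dust'] (min_width=13, slack=2)
Line 2: ['picture', 'north'] (min_width=13, slack=2)
Line 3: ['it', 'music', 'rock', 'I'] (min_width=15, slack=0)
Line 4: ['robot', 'how'] (min_width=9, slack=6)
Line 5: ['kitchen', 'young'] (min_width=13, slack=2)
Total lines: 5

Answer: 5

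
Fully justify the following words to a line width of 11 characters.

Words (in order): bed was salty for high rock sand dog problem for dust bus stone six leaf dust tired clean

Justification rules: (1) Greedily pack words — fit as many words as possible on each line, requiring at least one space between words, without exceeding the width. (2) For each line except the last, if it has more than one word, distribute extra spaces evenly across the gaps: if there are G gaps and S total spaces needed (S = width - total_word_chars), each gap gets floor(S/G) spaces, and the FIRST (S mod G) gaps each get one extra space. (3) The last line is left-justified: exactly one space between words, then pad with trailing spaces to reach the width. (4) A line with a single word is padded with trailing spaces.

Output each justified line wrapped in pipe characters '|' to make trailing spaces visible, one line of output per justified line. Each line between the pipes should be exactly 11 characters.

Answer: |bed     was|
|salty   for|
|high   rock|
|sand    dog|
|problem for|
|dust    bus|
|stone   six|
|leaf   dust|
|tired clean|

Derivation:
Line 1: ['bed', 'was'] (min_width=7, slack=4)
Line 2: ['salty', 'for'] (min_width=9, slack=2)
Line 3: ['high', 'rock'] (min_width=9, slack=2)
Line 4: ['sand', 'dog'] (min_width=8, slack=3)
Line 5: ['problem', 'for'] (min_width=11, slack=0)
Line 6: ['dust', 'bus'] (min_width=8, slack=3)
Line 7: ['stone', 'six'] (min_width=9, slack=2)
Line 8: ['leaf', 'dust'] (min_width=9, slack=2)
Line 9: ['tired', 'clean'] (min_width=11, slack=0)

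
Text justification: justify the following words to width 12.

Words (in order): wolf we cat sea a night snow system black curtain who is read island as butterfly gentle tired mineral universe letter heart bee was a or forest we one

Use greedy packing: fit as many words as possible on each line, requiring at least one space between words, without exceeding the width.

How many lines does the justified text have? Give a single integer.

Answer: 15

Derivation:
Line 1: ['wolf', 'we', 'cat'] (min_width=11, slack=1)
Line 2: ['sea', 'a', 'night'] (min_width=11, slack=1)
Line 3: ['snow', 'system'] (min_width=11, slack=1)
Line 4: ['black'] (min_width=5, slack=7)
Line 5: ['curtain', 'who'] (min_width=11, slack=1)
Line 6: ['is', 'read'] (min_width=7, slack=5)
Line 7: ['island', 'as'] (min_width=9, slack=3)
Line 8: ['butterfly'] (min_width=9, slack=3)
Line 9: ['gentle', 'tired'] (min_width=12, slack=0)
Line 10: ['mineral'] (min_width=7, slack=5)
Line 11: ['universe'] (min_width=8, slack=4)
Line 12: ['letter', 'heart'] (min_width=12, slack=0)
Line 13: ['bee', 'was', 'a', 'or'] (min_width=12, slack=0)
Line 14: ['forest', 'we'] (min_width=9, slack=3)
Line 15: ['one'] (min_width=3, slack=9)
Total lines: 15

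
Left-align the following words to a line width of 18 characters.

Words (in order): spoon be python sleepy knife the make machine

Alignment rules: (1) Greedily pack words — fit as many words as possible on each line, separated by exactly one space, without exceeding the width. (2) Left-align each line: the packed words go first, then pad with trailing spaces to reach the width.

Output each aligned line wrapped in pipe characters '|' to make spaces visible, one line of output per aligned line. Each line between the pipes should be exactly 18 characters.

Line 1: ['spoon', 'be', 'python'] (min_width=15, slack=3)
Line 2: ['sleepy', 'knife', 'the'] (min_width=16, slack=2)
Line 3: ['make', 'machine'] (min_width=12, slack=6)

Answer: |spoon be python   |
|sleepy knife the  |
|make machine      |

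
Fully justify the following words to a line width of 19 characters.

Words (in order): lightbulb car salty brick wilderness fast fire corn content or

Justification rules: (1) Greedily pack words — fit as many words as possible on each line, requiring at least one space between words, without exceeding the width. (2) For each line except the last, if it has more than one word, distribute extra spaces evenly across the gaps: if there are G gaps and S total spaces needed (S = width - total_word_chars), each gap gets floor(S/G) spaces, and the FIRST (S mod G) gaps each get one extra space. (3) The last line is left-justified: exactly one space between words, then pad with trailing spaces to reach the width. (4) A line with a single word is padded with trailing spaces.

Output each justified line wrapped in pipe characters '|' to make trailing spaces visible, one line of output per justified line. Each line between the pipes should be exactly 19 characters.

Line 1: ['lightbulb', 'car', 'salty'] (min_width=19, slack=0)
Line 2: ['brick', 'wilderness'] (min_width=16, slack=3)
Line 3: ['fast', 'fire', 'corn'] (min_width=14, slack=5)
Line 4: ['content', 'or'] (min_width=10, slack=9)

Answer: |lightbulb car salty|
|brick    wilderness|
|fast    fire   corn|
|content or         |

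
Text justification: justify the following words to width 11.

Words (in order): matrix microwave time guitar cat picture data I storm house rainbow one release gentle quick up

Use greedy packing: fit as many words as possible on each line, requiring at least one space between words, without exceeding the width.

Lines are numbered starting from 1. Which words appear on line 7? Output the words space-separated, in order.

Answer: rainbow one

Derivation:
Line 1: ['matrix'] (min_width=6, slack=5)
Line 2: ['microwave'] (min_width=9, slack=2)
Line 3: ['time', 'guitar'] (min_width=11, slack=0)
Line 4: ['cat', 'picture'] (min_width=11, slack=0)
Line 5: ['data', 'I'] (min_width=6, slack=5)
Line 6: ['storm', 'house'] (min_width=11, slack=0)
Line 7: ['rainbow', 'one'] (min_width=11, slack=0)
Line 8: ['release'] (min_width=7, slack=4)
Line 9: ['gentle'] (min_width=6, slack=5)
Line 10: ['quick', 'up'] (min_width=8, slack=3)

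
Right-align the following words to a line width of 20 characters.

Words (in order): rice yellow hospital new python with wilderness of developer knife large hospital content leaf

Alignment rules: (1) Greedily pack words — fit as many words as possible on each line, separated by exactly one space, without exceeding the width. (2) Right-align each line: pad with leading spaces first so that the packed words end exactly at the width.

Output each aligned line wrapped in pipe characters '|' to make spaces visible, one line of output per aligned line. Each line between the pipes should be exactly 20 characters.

Answer: |rice yellow hospital|
|     new python with|
|       wilderness of|
|     developer knife|
|      large hospital|
|        content leaf|

Derivation:
Line 1: ['rice', 'yellow', 'hospital'] (min_width=20, slack=0)
Line 2: ['new', 'python', 'with'] (min_width=15, slack=5)
Line 3: ['wilderness', 'of'] (min_width=13, slack=7)
Line 4: ['developer', 'knife'] (min_width=15, slack=5)
Line 5: ['large', 'hospital'] (min_width=14, slack=6)
Line 6: ['content', 'leaf'] (min_width=12, slack=8)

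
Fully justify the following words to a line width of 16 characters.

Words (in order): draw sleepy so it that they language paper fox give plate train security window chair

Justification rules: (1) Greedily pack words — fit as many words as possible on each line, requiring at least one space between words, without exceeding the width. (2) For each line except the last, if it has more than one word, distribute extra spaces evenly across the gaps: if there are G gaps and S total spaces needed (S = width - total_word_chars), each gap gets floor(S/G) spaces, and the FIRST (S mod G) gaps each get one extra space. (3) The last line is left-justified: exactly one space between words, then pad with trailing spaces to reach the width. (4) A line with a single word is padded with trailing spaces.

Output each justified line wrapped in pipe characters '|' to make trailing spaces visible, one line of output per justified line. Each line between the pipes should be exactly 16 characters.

Line 1: ['draw', 'sleepy', 'so'] (min_width=14, slack=2)
Line 2: ['it', 'that', 'they'] (min_width=12, slack=4)
Line 3: ['language', 'paper'] (min_width=14, slack=2)
Line 4: ['fox', 'give', 'plate'] (min_width=14, slack=2)
Line 5: ['train', 'security'] (min_width=14, slack=2)
Line 6: ['window', 'chair'] (min_width=12, slack=4)

Answer: |draw  sleepy  so|
|it   that   they|
|language   paper|
|fox  give  plate|
|train   security|
|window chair    |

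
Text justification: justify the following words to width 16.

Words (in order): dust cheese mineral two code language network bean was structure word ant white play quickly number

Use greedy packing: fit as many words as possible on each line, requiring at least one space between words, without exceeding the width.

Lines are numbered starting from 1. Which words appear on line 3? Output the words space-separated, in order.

Answer: language network

Derivation:
Line 1: ['dust', 'cheese'] (min_width=11, slack=5)
Line 2: ['mineral', 'two', 'code'] (min_width=16, slack=0)
Line 3: ['language', 'network'] (min_width=16, slack=0)
Line 4: ['bean', 'was'] (min_width=8, slack=8)
Line 5: ['structure', 'word'] (min_width=14, slack=2)
Line 6: ['ant', 'white', 'play'] (min_width=14, slack=2)
Line 7: ['quickly', 'number'] (min_width=14, slack=2)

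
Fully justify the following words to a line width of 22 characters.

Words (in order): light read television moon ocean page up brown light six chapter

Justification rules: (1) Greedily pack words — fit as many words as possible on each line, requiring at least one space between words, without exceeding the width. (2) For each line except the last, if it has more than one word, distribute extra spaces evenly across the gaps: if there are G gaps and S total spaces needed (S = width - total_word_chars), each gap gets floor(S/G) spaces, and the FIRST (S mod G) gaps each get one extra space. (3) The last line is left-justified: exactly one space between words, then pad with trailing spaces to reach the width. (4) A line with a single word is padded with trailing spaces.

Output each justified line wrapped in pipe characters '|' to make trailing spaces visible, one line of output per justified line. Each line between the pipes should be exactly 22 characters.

Answer: |light  read television|
|moon   ocean  page  up|
|brown     light    six|
|chapter               |

Derivation:
Line 1: ['light', 'read', 'television'] (min_width=21, slack=1)
Line 2: ['moon', 'ocean', 'page', 'up'] (min_width=18, slack=4)
Line 3: ['brown', 'light', 'six'] (min_width=15, slack=7)
Line 4: ['chapter'] (min_width=7, slack=15)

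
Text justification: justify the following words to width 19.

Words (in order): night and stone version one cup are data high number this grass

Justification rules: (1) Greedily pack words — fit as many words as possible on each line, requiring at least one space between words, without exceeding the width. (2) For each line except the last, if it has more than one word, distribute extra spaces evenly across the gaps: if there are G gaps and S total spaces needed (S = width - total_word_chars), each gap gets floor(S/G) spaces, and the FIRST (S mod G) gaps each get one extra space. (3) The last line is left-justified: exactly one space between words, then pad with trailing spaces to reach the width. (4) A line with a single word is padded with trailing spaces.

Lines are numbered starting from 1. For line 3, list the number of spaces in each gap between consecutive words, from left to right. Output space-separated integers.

Answer: 3 2

Derivation:
Line 1: ['night', 'and', 'stone'] (min_width=15, slack=4)
Line 2: ['version', 'one', 'cup', 'are'] (min_width=19, slack=0)
Line 3: ['data', 'high', 'number'] (min_width=16, slack=3)
Line 4: ['this', 'grass'] (min_width=10, slack=9)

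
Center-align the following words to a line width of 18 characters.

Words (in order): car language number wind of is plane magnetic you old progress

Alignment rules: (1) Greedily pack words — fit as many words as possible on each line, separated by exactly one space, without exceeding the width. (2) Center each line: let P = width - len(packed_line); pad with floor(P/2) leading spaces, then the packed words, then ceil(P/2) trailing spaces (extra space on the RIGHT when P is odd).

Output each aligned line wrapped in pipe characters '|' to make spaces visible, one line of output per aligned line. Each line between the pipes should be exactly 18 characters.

Answer: |   car language   |
|number wind of is |
|plane magnetic you|
|   old progress   |

Derivation:
Line 1: ['car', 'language'] (min_width=12, slack=6)
Line 2: ['number', 'wind', 'of', 'is'] (min_width=17, slack=1)
Line 3: ['plane', 'magnetic', 'you'] (min_width=18, slack=0)
Line 4: ['old', 'progress'] (min_width=12, slack=6)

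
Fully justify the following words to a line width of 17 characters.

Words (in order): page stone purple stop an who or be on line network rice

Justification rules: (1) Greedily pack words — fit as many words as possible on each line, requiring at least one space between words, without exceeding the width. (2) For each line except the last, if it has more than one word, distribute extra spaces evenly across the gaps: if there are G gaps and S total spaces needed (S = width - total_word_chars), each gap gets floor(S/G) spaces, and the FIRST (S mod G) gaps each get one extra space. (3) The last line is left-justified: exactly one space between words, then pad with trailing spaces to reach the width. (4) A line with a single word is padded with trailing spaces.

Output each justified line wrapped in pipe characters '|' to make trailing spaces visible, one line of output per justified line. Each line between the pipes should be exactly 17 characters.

Line 1: ['page', 'stone', 'purple'] (min_width=17, slack=0)
Line 2: ['stop', 'an', 'who', 'or', 'be'] (min_width=17, slack=0)
Line 3: ['on', 'line', 'network'] (min_width=15, slack=2)
Line 4: ['rice'] (min_width=4, slack=13)

Answer: |page stone purple|
|stop an who or be|
|on  line  network|
|rice             |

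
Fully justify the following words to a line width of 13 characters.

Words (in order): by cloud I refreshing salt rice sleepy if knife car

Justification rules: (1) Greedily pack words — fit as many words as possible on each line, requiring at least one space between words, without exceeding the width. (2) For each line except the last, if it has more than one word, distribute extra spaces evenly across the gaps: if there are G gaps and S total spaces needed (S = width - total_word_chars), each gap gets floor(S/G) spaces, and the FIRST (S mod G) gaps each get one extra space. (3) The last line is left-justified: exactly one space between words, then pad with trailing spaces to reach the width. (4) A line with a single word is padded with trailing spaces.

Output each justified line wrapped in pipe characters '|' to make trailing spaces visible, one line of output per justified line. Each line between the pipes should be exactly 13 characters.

Answer: |by   cloud  I|
|refreshing   |
|salt     rice|
|sleepy     if|
|knife car    |

Derivation:
Line 1: ['by', 'cloud', 'I'] (min_width=10, slack=3)
Line 2: ['refreshing'] (min_width=10, slack=3)
Line 3: ['salt', 'rice'] (min_width=9, slack=4)
Line 4: ['sleepy', 'if'] (min_width=9, slack=4)
Line 5: ['knife', 'car'] (min_width=9, slack=4)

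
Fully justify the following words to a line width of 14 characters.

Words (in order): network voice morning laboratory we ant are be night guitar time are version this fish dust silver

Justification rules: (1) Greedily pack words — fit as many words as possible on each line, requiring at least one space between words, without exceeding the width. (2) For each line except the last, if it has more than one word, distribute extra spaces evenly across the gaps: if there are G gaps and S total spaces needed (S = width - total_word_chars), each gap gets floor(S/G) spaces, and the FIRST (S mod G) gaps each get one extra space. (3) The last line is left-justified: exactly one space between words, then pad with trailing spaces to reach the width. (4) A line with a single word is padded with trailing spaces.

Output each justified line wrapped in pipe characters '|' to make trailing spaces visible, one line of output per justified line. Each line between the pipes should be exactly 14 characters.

Answer: |network  voice|
|morning       |
|laboratory  we|
|ant   are   be|
|night   guitar|
|time       are|
|version   this|
|fish      dust|
|silver        |

Derivation:
Line 1: ['network', 'voice'] (min_width=13, slack=1)
Line 2: ['morning'] (min_width=7, slack=7)
Line 3: ['laboratory', 'we'] (min_width=13, slack=1)
Line 4: ['ant', 'are', 'be'] (min_width=10, slack=4)
Line 5: ['night', 'guitar'] (min_width=12, slack=2)
Line 6: ['time', 'are'] (min_width=8, slack=6)
Line 7: ['version', 'this'] (min_width=12, slack=2)
Line 8: ['fish', 'dust'] (min_width=9, slack=5)
Line 9: ['silver'] (min_width=6, slack=8)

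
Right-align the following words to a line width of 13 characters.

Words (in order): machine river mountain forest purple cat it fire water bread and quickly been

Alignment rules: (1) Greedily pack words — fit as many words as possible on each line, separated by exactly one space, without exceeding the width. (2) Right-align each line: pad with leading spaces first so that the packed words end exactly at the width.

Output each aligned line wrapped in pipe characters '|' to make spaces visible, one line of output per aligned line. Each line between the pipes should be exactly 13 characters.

Answer: |machine river|
|     mountain|
|forest purple|
|  cat it fire|
|  water bread|
|  and quickly|
|         been|

Derivation:
Line 1: ['machine', 'river'] (min_width=13, slack=0)
Line 2: ['mountain'] (min_width=8, slack=5)
Line 3: ['forest', 'purple'] (min_width=13, slack=0)
Line 4: ['cat', 'it', 'fire'] (min_width=11, slack=2)
Line 5: ['water', 'bread'] (min_width=11, slack=2)
Line 6: ['and', 'quickly'] (min_width=11, slack=2)
Line 7: ['been'] (min_width=4, slack=9)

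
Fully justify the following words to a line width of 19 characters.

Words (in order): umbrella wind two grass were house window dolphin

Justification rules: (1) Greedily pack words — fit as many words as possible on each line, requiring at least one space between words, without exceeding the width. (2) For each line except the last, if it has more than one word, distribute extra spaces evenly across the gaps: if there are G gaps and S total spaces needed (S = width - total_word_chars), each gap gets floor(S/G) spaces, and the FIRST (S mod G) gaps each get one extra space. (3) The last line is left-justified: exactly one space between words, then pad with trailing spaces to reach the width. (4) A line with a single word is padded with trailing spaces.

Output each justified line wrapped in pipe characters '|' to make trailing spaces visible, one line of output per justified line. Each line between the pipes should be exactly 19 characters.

Line 1: ['umbrella', 'wind', 'two'] (min_width=17, slack=2)
Line 2: ['grass', 'were', 'house'] (min_width=16, slack=3)
Line 3: ['window', 'dolphin'] (min_width=14, slack=5)

Answer: |umbrella  wind  two|
|grass   were  house|
|window dolphin     |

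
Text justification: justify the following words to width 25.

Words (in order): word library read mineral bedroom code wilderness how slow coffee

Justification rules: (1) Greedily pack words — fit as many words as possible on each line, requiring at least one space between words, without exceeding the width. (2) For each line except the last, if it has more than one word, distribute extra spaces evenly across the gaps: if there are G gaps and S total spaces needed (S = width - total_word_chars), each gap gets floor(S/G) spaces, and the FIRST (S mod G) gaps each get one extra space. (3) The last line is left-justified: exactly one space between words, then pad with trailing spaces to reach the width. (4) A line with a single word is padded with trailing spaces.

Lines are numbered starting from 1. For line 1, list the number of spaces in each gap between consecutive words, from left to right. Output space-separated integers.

Answer: 1 1 1

Derivation:
Line 1: ['word', 'library', 'read', 'mineral'] (min_width=25, slack=0)
Line 2: ['bedroom', 'code', 'wilderness'] (min_width=23, slack=2)
Line 3: ['how', 'slow', 'coffee'] (min_width=15, slack=10)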